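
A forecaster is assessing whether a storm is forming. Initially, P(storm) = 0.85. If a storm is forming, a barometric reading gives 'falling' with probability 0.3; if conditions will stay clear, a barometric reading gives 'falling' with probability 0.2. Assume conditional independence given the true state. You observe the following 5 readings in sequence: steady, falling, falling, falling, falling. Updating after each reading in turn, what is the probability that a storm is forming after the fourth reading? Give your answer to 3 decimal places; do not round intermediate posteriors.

0.944

After 'steady': P(storm) = 0.7·0.8500 / (0.7·0.8500 + 0.8·0.1500) ≈ 0.8322
After 'falling': P(storm) = 0.3·0.8322 / (0.3·0.8322 + 0.2·0.1678) ≈ 0.8815
After 'falling': P(storm) = 0.3·0.8815 / (0.3·0.8815 + 0.2·0.1185) ≈ 0.9177
After 'falling': P(storm) = 0.3·0.9177 / (0.3·0.9177 + 0.2·0.0823) ≈ 0.9436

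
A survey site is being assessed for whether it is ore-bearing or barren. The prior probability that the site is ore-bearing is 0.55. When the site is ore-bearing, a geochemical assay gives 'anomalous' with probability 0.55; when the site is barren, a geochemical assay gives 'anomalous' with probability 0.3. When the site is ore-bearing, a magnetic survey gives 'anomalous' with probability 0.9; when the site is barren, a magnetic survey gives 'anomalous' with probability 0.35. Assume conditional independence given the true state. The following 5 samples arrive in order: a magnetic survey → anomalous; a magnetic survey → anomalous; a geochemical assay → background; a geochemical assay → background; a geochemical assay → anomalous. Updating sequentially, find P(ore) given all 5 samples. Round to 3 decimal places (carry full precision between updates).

0.860

After a magnetic survey='anomalous': P(ore) = 0.9·0.5500 / (0.9·0.5500 + 0.35·0.4500) ≈ 0.7586
After a magnetic survey='anomalous': P(ore) = 0.9·0.7586 / (0.9·0.7586 + 0.35·0.2414) ≈ 0.8899
After a geochemical assay='background': P(ore) = 0.45·0.8899 / (0.45·0.8899 + 0.7·0.1101) ≈ 0.8386
After a geochemical assay='background': P(ore) = 0.45·0.8386 / (0.45·0.8386 + 0.7·0.1614) ≈ 0.7696
After a geochemical assay='anomalous': P(ore) = 0.55·0.7696 / (0.55·0.7696 + 0.3·0.2304) ≈ 0.8596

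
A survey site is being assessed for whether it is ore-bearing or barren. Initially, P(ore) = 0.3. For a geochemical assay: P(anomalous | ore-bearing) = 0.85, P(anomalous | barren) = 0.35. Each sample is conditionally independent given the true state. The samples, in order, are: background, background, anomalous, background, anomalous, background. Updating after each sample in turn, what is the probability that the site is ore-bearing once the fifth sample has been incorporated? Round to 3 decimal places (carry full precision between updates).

After 'background': P(ore) = 0.15·0.3000 / (0.15·0.3000 + 0.65·0.7000) ≈ 0.0900
After 'background': P(ore) = 0.15·0.0900 / (0.15·0.0900 + 0.65·0.9100) ≈ 0.0223
After 'anomalous': P(ore) = 0.85·0.0223 / (0.85·0.0223 + 0.35·0.9777) ≈ 0.0525
After 'background': P(ore) = 0.15·0.0525 / (0.15·0.0525 + 0.65·0.9475) ≈ 0.0126
After 'anomalous': P(ore) = 0.85·0.0126 / (0.85·0.0126 + 0.35·0.9874) ≈ 0.0301

0.030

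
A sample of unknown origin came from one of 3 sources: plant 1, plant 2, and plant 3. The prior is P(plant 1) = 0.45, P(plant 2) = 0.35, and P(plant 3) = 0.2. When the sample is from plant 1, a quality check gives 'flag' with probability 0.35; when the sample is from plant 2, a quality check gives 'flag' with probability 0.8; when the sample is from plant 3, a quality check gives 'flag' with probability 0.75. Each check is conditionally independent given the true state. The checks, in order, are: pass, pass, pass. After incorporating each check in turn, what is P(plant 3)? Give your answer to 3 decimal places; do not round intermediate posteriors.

After 'pass': normaliser = 0.65·0.4500 + 0.2·0.3500 + 0.25·0.2000; P(plant 1) ≈ 0.7091, P(plant 2) ≈ 0.1697, P(plant 3) ≈ 0.1212
After 'pass': normaliser = 0.65·0.7091 + 0.2·0.1697 + 0.25·0.1212; P(plant 1) ≈ 0.8777, P(plant 2) ≈ 0.0646, P(plant 3) ≈ 0.0577
After 'pass': normaliser = 0.65·0.8777 + 0.2·0.0646 + 0.25·0.0577; P(plant 1) ≈ 0.9542, P(plant 2) ≈ 0.0216, P(plant 3) ≈ 0.0241

0.024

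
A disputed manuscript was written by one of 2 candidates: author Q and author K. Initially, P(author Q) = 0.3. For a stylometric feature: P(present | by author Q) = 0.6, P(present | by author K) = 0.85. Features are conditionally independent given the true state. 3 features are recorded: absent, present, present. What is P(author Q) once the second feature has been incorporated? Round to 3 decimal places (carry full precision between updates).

0.447

After 'absent': P(author Q) = 0.4·0.3000 / (0.4·0.3000 + 0.15·0.7000) ≈ 0.5333
After 'present': P(author Q) = 0.6·0.5333 / (0.6·0.5333 + 0.85·0.4667) ≈ 0.4465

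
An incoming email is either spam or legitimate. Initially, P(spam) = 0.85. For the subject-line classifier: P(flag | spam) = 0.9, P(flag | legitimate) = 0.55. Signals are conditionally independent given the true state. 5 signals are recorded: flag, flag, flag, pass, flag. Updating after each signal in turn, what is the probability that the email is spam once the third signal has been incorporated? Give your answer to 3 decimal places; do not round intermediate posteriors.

0.961

After 'flag': P(spam) = 0.9·0.8500 / (0.9·0.8500 + 0.55·0.1500) ≈ 0.9027
After 'flag': P(spam) = 0.9·0.9027 / (0.9·0.9027 + 0.55·0.0973) ≈ 0.9382
After 'flag': P(spam) = 0.9·0.9382 / (0.9·0.9382 + 0.55·0.0618) ≈ 0.9613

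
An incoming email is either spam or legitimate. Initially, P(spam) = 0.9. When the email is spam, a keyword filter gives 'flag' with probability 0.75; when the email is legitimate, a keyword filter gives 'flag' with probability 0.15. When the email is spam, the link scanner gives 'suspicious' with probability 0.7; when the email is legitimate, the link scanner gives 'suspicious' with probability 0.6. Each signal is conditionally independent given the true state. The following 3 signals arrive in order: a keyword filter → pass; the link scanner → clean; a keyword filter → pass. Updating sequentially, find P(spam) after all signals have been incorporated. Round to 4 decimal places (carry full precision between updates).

After a keyword filter='pass': P(spam) = 0.25·0.9000 / (0.25·0.9000 + 0.85·0.1000) ≈ 0.7258
After the link scanner='clean': P(spam) = 0.3·0.7258 / (0.3·0.7258 + 0.4·0.2742) ≈ 0.6650
After a keyword filter='pass': P(spam) = 0.25·0.6650 / (0.25·0.6650 + 0.85·0.3350) ≈ 0.3687

0.3687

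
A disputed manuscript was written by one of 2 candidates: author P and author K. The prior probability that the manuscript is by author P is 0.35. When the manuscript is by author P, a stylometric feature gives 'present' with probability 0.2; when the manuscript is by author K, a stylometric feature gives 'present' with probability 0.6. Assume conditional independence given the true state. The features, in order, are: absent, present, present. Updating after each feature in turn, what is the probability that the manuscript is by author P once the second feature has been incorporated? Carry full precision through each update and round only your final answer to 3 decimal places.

0.264

After 'absent': P(author P) = 0.8·0.3500 / (0.8·0.3500 + 0.4·0.6500) ≈ 0.5185
After 'present': P(author P) = 0.2·0.5185 / (0.2·0.5185 + 0.6·0.4815) ≈ 0.2642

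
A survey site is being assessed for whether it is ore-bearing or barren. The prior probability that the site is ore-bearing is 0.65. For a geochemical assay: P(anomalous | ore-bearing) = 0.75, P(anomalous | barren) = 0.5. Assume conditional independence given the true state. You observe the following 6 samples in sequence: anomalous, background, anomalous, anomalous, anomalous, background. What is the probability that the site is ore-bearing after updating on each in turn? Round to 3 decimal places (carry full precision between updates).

Apply Bayes' rule sequentially, carrying P(ore) forward.
After 'anomalous': P(ore) = 0.75·0.6500 / (0.75·0.6500 + 0.5·0.3500) ≈ 0.7358
After 'background': P(ore) = 0.25·0.7358 / (0.25·0.7358 + 0.5·0.2642) ≈ 0.5821
After 'anomalous': P(ore) = 0.75·0.5821 / (0.75·0.5821 + 0.5·0.4179) ≈ 0.6763
After 'anomalous': P(ore) = 0.75·0.6763 / (0.75·0.6763 + 0.5·0.3237) ≈ 0.7581
After 'anomalous': P(ore) = 0.75·0.7581 / (0.75·0.7581 + 0.5·0.2419) ≈ 0.8246
After 'background': P(ore) = 0.25·0.8246 / (0.25·0.8246 + 0.5·0.1754) ≈ 0.7015

0.702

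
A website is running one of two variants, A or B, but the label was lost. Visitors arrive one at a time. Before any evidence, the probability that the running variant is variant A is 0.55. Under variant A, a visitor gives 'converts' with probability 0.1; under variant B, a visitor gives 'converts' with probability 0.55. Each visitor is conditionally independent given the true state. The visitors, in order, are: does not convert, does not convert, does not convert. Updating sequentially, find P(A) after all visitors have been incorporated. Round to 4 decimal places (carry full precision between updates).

After 'does not convert': P(A) = 0.9·0.5500 / (0.9·0.5500 + 0.45·0.4500) ≈ 0.7097
After 'does not convert': P(A) = 0.9·0.7097 / (0.9·0.7097 + 0.45·0.2903) ≈ 0.8302
After 'does not convert': P(A) = 0.9·0.8302 / (0.9·0.8302 + 0.45·0.1698) ≈ 0.9072

0.9072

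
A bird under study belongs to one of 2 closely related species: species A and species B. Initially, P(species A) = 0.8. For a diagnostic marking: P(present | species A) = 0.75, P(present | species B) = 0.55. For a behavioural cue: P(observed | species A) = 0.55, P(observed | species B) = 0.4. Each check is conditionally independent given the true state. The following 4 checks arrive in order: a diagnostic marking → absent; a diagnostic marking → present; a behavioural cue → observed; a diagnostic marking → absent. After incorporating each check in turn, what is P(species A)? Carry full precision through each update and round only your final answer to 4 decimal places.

0.6983

Apply Bayes' rule sequentially, carrying P(species A) forward.
After a diagnostic marking='absent': P(species A) = 0.25·0.8000 / (0.25·0.8000 + 0.45·0.2000) ≈ 0.6897
After a diagnostic marking='present': P(species A) = 0.75·0.6897 / (0.75·0.6897 + 0.55·0.3103) ≈ 0.7519
After a behavioural cue='observed': P(species A) = 0.55·0.7519 / (0.55·0.7519 + 0.4·0.2481) ≈ 0.8065
After a diagnostic marking='absent': P(species A) = 0.25·0.8065 / (0.25·0.8065 + 0.45·0.1935) ≈ 0.6983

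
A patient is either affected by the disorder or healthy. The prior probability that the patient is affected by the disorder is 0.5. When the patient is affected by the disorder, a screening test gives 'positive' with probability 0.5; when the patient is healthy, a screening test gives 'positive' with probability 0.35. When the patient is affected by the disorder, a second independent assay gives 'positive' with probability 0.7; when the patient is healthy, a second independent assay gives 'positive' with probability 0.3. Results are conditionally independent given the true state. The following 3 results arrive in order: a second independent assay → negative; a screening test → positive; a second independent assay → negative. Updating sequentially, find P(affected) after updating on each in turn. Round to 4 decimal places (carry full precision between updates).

After a second independent assay='negative': P(affected) = 0.3·0.5000 / (0.3·0.5000 + 0.7·0.5000) ≈ 0.3000
After a screening test='positive': P(affected) = 0.5·0.3000 / (0.5·0.3000 + 0.35·0.7000) ≈ 0.3797
After a second independent assay='negative': P(affected) = 0.3·0.3797 / (0.3·0.3797 + 0.7·0.6203) ≈ 0.2079

0.2079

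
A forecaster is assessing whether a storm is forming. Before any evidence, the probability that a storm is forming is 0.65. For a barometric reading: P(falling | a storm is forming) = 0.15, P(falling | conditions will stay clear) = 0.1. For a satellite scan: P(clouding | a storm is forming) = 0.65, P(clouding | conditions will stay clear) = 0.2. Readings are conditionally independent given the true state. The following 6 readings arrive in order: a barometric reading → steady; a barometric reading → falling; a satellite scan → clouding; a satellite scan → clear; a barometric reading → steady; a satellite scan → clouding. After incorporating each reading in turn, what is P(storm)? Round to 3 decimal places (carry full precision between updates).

0.920

After a barometric reading='steady': P(storm) = 0.85·0.6500 / (0.85·0.6500 + 0.9·0.3500) ≈ 0.6369
After a barometric reading='falling': P(storm) = 0.15·0.6369 / (0.15·0.6369 + 0.1·0.3631) ≈ 0.7246
After a satellite scan='clouding': P(storm) = 0.65·0.7246 / (0.65·0.7246 + 0.2·0.2754) ≈ 0.8953
After a satellite scan='clear': P(storm) = 0.35·0.8953 / (0.35·0.8953 + 0.8·0.1047) ≈ 0.7891
After a barometric reading='steady': P(storm) = 0.85·0.7891 / (0.85·0.7891 + 0.9·0.2109) ≈ 0.7794
After a satellite scan='clouding': P(storm) = 0.65·0.7794 / (0.65·0.7794 + 0.2·0.2206) ≈ 0.9199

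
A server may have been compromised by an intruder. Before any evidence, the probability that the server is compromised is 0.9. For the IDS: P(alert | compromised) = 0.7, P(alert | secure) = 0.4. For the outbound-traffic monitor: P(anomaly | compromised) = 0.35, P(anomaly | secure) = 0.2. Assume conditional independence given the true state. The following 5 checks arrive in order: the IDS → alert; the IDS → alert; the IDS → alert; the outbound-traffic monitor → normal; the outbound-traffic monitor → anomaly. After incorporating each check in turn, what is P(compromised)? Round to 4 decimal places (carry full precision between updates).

After the IDS='alert': P(compromised) = 0.7·0.9000 / (0.7·0.9000 + 0.4·0.1000) ≈ 0.9403
After the IDS='alert': P(compromised) = 0.7·0.9403 / (0.7·0.9403 + 0.4·0.0597) ≈ 0.9650
After the IDS='alert': P(compromised) = 0.7·0.9650 / (0.7·0.9650 + 0.4·0.0350) ≈ 0.9797
After the outbound-traffic monitor='normal': P(compromised) = 0.65·0.9797 / (0.65·0.9797 + 0.8·0.0203) ≈ 0.9751
After the outbound-traffic monitor='anomaly': P(compromised) = 0.35·0.9751 / (0.35·0.9751 + 0.2·0.0249) ≈ 0.9856

0.9856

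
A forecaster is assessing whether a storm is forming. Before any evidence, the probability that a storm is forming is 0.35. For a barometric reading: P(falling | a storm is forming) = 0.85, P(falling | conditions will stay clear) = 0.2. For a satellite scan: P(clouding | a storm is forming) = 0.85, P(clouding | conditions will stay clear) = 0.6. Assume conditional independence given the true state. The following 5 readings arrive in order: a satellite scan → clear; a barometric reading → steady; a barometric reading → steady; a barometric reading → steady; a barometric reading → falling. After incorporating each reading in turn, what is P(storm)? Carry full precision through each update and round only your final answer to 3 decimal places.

0.006

After a satellite scan='clear': P(storm) = 0.15·0.3500 / (0.15·0.3500 + 0.4·0.6500) ≈ 0.1680
After a barometric reading='steady': P(storm) = 0.15·0.1680 / (0.15·0.1680 + 0.8·0.8320) ≈ 0.0365
After a barometric reading='steady': P(storm) = 0.15·0.0365 / (0.15·0.0365 + 0.8·0.9635) ≈ 0.0070
After a barometric reading='steady': P(storm) = 0.15·0.0070 / (0.15·0.0070 + 0.8·0.9930) ≈ 0.0013
After a barometric reading='falling': P(storm) = 0.85·0.0013 / (0.85·0.0013 + 0.2·0.9987) ≈ 0.0056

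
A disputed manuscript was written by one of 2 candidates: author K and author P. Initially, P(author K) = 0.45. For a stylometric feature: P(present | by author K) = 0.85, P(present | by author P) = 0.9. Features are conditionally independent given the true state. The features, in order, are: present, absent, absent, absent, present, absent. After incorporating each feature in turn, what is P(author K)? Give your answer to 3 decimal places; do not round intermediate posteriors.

0.787

Apply Bayes' rule sequentially, carrying P(author K) forward.
After 'present': P(author K) = 0.85·0.4500 / (0.85·0.4500 + 0.9·0.5500) ≈ 0.4359
After 'absent': P(author K) = 0.15·0.4359 / (0.15·0.4359 + 0.1·0.5641) ≈ 0.5368
After 'absent': P(author K) = 0.15·0.5368 / (0.15·0.5368 + 0.1·0.4632) ≈ 0.6349
After 'absent': P(author K) = 0.15·0.6349 / (0.15·0.6349 + 0.1·0.3651) ≈ 0.7228
After 'present': P(author K) = 0.85·0.7228 / (0.85·0.7228 + 0.9·0.2772) ≈ 0.7112
After 'absent': P(author K) = 0.15·0.7112 / (0.15·0.7112 + 0.1·0.2888) ≈ 0.7870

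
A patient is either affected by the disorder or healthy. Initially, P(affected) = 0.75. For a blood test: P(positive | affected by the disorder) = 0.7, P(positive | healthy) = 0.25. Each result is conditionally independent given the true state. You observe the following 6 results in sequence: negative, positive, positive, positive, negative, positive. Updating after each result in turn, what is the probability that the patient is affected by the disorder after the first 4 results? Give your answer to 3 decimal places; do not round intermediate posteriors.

0.963

Apply Bayes' rule sequentially, carrying P(affected) forward.
After 'negative': P(affected) = 0.3·0.7500 / (0.3·0.7500 + 0.75·0.2500) ≈ 0.5455
After 'positive': P(affected) = 0.7·0.5455 / (0.7·0.5455 + 0.25·0.4545) ≈ 0.7706
After 'positive': P(affected) = 0.7·0.7706 / (0.7·0.7706 + 0.25·0.2294) ≈ 0.9039
After 'positive': P(affected) = 0.7·0.9039 / (0.7·0.9039 + 0.25·0.0961) ≈ 0.9634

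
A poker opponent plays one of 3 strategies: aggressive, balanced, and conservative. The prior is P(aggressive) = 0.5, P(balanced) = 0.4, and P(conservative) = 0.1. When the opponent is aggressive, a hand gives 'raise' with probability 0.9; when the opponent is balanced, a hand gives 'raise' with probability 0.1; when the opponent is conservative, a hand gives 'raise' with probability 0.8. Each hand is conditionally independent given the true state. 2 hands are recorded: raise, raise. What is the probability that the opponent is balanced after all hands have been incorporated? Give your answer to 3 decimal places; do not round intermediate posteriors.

0.008

Apply Bayes' rule sequentially, carrying P(balanced) forward.
After 'raise': normaliser = 0.9·0.5000 + 0.1·0.4000 + 0.8·0.1000; P(aggressive) ≈ 0.7895, P(balanced) ≈ 0.0702, P(conservative) ≈ 0.1404
After 'raise': normaliser = 0.9·0.7895 + 0.1·0.0702 + 0.8·0.1404; P(aggressive) ≈ 0.8562, P(balanced) ≈ 0.0085, P(conservative) ≈ 0.1353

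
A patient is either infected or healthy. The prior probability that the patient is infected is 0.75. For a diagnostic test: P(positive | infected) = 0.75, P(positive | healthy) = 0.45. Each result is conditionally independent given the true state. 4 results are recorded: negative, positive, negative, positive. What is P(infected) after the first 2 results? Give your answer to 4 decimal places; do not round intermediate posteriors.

0.6944

After 'negative': P(infected) = 0.25·0.7500 / (0.25·0.7500 + 0.55·0.2500) ≈ 0.5769
After 'positive': P(infected) = 0.75·0.5769 / (0.75·0.5769 + 0.45·0.4231) ≈ 0.6944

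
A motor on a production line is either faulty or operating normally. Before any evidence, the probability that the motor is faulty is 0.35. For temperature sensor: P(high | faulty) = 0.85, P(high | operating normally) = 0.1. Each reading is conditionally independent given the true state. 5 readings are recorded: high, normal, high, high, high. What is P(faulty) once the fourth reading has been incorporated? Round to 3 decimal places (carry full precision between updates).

After 'high': P(faulty) = 0.85·0.3500 / (0.85·0.3500 + 0.1·0.6500) ≈ 0.8207
After 'normal': P(faulty) = 0.15·0.8207 / (0.15·0.8207 + 0.9·0.1793) ≈ 0.4327
After 'high': P(faulty) = 0.85·0.4327 / (0.85·0.4327 + 0.1·0.5673) ≈ 0.8664
After 'high': P(faulty) = 0.85·0.8664 / (0.85·0.8664 + 0.1·0.1336) ≈ 0.9822

0.982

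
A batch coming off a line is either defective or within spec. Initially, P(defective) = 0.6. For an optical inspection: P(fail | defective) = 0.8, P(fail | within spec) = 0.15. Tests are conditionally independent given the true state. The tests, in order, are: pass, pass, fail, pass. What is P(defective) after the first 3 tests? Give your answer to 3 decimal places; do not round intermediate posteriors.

After 'pass': P(defective) = 0.2·0.6000 / (0.2·0.6000 + 0.85·0.4000) ≈ 0.2609
After 'pass': P(defective) = 0.2·0.2609 / (0.2·0.2609 + 0.85·0.7391) ≈ 0.0767
After 'fail': P(defective) = 0.8·0.0767 / (0.8·0.0767 + 0.15·0.9233) ≈ 0.3070

0.307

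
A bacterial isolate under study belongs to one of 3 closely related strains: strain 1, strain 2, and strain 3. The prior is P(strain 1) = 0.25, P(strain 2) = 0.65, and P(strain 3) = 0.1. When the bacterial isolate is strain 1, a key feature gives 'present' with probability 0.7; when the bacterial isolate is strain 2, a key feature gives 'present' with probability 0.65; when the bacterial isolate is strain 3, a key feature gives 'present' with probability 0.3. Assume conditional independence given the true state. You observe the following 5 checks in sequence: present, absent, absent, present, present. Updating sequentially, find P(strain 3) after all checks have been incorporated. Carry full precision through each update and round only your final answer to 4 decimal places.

0.0428

Each posterior becomes the prior for the next update.
After 'present': normaliser = 0.7·0.2500 + 0.65·0.6500 + 0.3·0.1000; P(strain 1) ≈ 0.2789, P(strain 2) ≈ 0.6733, P(strain 3) ≈ 0.0478
After 'absent': normaliser = 0.3·0.2789 + 0.35·0.6733 + 0.7·0.0478; P(strain 1) ≈ 0.2372, P(strain 2) ≈ 0.6680, P(strain 3) ≈ 0.0949
After 'absent': normaliser = 0.3·0.2372 + 0.35·0.6680 + 0.7·0.0949; P(strain 1) ≈ 0.1916, P(strain 2) ≈ 0.6296, P(strain 3) ≈ 0.1788
After 'present': normaliser = 0.7·0.1916 + 0.65·0.6296 + 0.3·0.1788; P(strain 1) ≈ 0.2246, P(strain 2) ≈ 0.6855, P(strain 3) ≈ 0.0899
After 'present': normaliser = 0.7·0.2246 + 0.65·0.6855 + 0.3·0.0899; P(strain 1) ≈ 0.2497, P(strain 2) ≈ 0.7075, P(strain 3) ≈ 0.0428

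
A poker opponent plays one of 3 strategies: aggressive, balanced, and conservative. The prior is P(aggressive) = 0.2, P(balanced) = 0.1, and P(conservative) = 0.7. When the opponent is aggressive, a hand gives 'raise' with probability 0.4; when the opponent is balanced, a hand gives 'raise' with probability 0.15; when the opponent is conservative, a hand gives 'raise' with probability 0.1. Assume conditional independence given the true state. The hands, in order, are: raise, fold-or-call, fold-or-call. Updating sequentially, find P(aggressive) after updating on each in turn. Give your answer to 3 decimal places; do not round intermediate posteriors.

0.299

Each posterior becomes the prior for the next update.
After 'raise': normaliser = 0.4·0.2000 + 0.15·0.1000 + 0.1·0.7000; P(aggressive) ≈ 0.4848, P(balanced) ≈ 0.0909, P(conservative) ≈ 0.4242
After 'fold-or-call': normaliser = 0.6·0.4848 + 0.85·0.0909 + 0.9·0.4242; P(aggressive) ≈ 0.3879, P(balanced) ≈ 0.1030, P(conservative) ≈ 0.5091
After 'fold-or-call': normaliser = 0.6·0.3879 + 0.85·0.1030 + 0.9·0.5091; P(aggressive) ≈ 0.2989, P(balanced) ≈ 0.1125, P(conservative) ≈ 0.5886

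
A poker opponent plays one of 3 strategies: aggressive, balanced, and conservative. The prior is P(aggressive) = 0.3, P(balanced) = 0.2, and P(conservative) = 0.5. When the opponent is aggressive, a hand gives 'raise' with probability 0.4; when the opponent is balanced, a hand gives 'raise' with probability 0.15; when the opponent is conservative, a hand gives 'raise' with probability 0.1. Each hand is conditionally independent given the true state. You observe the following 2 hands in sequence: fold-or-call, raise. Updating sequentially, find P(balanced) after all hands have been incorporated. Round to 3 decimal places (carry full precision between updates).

0.179

Each posterior becomes the prior for the next update.
After 'fold-or-call': normaliser = 0.6·0.3000 + 0.85·0.2000 + 0.9·0.5000; P(aggressive) ≈ 0.2250, P(balanced) ≈ 0.2125, P(conservative) ≈ 0.5625
After 'raise': normaliser = 0.4·0.2250 + 0.15·0.2125 + 0.1·0.5625; P(aggressive) ≈ 0.5053, P(balanced) ≈ 0.1789, P(conservative) ≈ 0.3158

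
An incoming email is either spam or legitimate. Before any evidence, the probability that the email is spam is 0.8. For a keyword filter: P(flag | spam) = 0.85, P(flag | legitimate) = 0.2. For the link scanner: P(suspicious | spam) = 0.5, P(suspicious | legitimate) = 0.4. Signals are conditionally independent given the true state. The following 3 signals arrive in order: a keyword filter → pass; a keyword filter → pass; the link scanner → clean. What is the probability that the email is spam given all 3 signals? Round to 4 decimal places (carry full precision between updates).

Apply Bayes' rule sequentially, carrying P(spam) forward.
After a keyword filter='pass': P(spam) = 0.15·0.8000 / (0.15·0.8000 + 0.8·0.2000) ≈ 0.4286
After a keyword filter='pass': P(spam) = 0.15·0.4286 / (0.15·0.4286 + 0.8·0.5714) ≈ 0.1233
After the link scanner='clean': P(spam) = 0.5·0.1233 / (0.5·0.1233 + 0.6·0.8767) ≈ 0.1049

0.1049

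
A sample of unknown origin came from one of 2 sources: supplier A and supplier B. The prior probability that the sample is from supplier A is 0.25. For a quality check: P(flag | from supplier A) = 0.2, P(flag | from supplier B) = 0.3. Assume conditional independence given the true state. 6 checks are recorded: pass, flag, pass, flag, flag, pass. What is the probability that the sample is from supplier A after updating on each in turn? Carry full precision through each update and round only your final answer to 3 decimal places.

0.128

After 'pass': P(supplier A) = 0.8·0.2500 / (0.8·0.2500 + 0.7·0.7500) ≈ 0.2759
After 'flag': P(supplier A) = 0.2·0.2759 / (0.2·0.2759 + 0.3·0.7241) ≈ 0.2025
After 'pass': P(supplier A) = 0.8·0.2025 / (0.8·0.2025 + 0.7·0.7975) ≈ 0.2250
After 'flag': P(supplier A) = 0.2·0.2250 / (0.2·0.2250 + 0.3·0.7750) ≈ 0.1621
After 'flag': P(supplier A) = 0.2·0.1621 / (0.2·0.1621 + 0.3·0.8379) ≈ 0.1143
After 'pass': P(supplier A) = 0.8·0.1143 / (0.8·0.1143 + 0.7·0.8857) ≈ 0.1285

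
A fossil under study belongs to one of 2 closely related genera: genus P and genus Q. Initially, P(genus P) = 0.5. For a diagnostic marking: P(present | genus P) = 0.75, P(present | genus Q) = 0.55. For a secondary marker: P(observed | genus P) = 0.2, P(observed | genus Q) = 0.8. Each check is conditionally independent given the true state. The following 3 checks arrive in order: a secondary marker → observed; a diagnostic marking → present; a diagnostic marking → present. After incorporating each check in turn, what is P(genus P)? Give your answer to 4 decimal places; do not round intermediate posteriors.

Each posterior becomes the prior for the next update.
After a secondary marker='observed': P(genus P) = 0.2·0.5000 / (0.2·0.5000 + 0.8·0.5000) ≈ 0.2000
After a diagnostic marking='present': P(genus P) = 0.75·0.2000 / (0.75·0.2000 + 0.55·0.8000) ≈ 0.2542
After a diagnostic marking='present': P(genus P) = 0.75·0.2542 / (0.75·0.2542 + 0.55·0.7458) ≈ 0.3173

0.3173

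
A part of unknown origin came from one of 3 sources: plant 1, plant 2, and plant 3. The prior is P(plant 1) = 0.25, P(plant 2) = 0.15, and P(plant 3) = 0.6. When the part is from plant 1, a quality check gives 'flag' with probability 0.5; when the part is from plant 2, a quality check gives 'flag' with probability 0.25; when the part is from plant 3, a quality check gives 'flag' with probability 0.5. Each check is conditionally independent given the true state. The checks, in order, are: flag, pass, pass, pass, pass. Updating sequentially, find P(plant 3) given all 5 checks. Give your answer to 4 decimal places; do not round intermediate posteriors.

0.4879

After 'flag': normaliser = 0.5·0.2500 + 0.25·0.1500 + 0.5·0.6000; P(plant 1) ≈ 0.2703, P(plant 2) ≈ 0.0811, P(plant 3) ≈ 0.6486
After 'pass': normaliser = 0.5·0.2703 + 0.75·0.0811 + 0.5·0.6486; P(plant 1) ≈ 0.2597, P(plant 2) ≈ 0.1169, P(plant 3) ≈ 0.6234
After 'pass': normaliser = 0.5·0.2597 + 0.75·0.1169 + 0.5·0.6234; P(plant 1) ≈ 0.2454, P(plant 2) ≈ 0.1656, P(plant 3) ≈ 0.5890
After 'pass': normaliser = 0.5·0.2454 + 0.75·0.1656 + 0.5·0.5890; P(plant 1) ≈ 0.2266, P(plant 2) ≈ 0.2295, P(plant 3) ≈ 0.5439
After 'pass': normaliser = 0.5·0.2266 + 0.75·0.2295 + 0.5·0.5439; P(plant 1) ≈ 0.2033, P(plant 2) ≈ 0.3088, P(plant 3) ≈ 0.4879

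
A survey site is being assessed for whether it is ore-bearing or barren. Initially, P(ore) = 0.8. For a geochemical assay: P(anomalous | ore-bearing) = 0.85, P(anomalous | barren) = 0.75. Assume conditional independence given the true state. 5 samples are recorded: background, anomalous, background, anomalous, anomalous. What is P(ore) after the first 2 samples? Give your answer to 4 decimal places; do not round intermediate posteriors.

After 'background': P(ore) = 0.15·0.8000 / (0.15·0.8000 + 0.25·0.2000) ≈ 0.7059
After 'anomalous': P(ore) = 0.85·0.7059 / (0.85·0.7059 + 0.75·0.2941) ≈ 0.7312

0.7312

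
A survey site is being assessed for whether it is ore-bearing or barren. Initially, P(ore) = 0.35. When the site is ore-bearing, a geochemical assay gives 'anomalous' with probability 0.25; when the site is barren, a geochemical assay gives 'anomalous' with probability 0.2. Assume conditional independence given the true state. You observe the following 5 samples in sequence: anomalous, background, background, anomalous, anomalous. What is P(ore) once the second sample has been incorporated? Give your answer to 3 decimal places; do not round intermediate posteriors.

After 'anomalous': P(ore) = 0.25·0.3500 / (0.25·0.3500 + 0.2·0.6500) ≈ 0.4023
After 'background': P(ore) = 0.75·0.4023 / (0.75·0.4023 + 0.8·0.5977) ≈ 0.3869

0.387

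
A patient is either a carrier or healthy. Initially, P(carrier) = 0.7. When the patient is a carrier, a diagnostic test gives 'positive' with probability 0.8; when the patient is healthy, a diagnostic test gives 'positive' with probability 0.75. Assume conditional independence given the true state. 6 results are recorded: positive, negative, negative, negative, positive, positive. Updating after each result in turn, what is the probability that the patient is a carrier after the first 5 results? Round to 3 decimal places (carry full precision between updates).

After 'positive': P(carrier) = 0.8·0.7000 / (0.8·0.7000 + 0.75·0.3000) ≈ 0.7134
After 'negative': P(carrier) = 0.2·0.7134 / (0.2·0.7134 + 0.25·0.2866) ≈ 0.6657
After 'negative': P(carrier) = 0.2·0.6657 / (0.2·0.6657 + 0.25·0.3343) ≈ 0.6143
After 'negative': P(carrier) = 0.2·0.6143 / (0.2·0.6143 + 0.25·0.3857) ≈ 0.5603
After 'positive': P(carrier) = 0.8·0.5603 / (0.8·0.5603 + 0.75·0.4397) ≈ 0.5761

0.576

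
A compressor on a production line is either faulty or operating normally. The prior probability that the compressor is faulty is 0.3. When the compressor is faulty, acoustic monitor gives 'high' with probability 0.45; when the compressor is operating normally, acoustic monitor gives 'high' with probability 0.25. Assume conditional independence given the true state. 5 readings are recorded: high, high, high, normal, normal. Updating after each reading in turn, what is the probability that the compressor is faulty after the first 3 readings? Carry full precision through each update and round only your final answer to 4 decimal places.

0.7142

Apply Bayes' rule sequentially, carrying P(faulty) forward.
After 'high': P(faulty) = 0.45·0.3000 / (0.45·0.3000 + 0.25·0.7000) ≈ 0.4355
After 'high': P(faulty) = 0.45·0.4355 / (0.45·0.4355 + 0.25·0.5645) ≈ 0.5813
After 'high': P(faulty) = 0.45·0.5813 / (0.45·0.5813 + 0.25·0.4187) ≈ 0.7142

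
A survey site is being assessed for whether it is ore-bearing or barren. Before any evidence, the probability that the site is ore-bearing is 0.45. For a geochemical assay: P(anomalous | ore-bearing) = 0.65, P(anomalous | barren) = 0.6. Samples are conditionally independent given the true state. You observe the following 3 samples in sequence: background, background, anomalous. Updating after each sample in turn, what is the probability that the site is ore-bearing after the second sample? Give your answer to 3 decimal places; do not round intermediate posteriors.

Apply Bayes' rule sequentially, carrying P(ore) forward.
After 'background': P(ore) = 0.35·0.4500 / (0.35·0.4500 + 0.4·0.5500) ≈ 0.4172
After 'background': P(ore) = 0.35·0.4172 / (0.35·0.4172 + 0.4·0.5828) ≈ 0.3852

0.385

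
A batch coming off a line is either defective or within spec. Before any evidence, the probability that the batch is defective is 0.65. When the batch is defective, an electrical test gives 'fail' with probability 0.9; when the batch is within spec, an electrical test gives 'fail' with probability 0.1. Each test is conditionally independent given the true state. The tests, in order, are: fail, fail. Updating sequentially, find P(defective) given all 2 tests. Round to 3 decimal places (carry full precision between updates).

0.993

After 'fail': P(defective) = 0.9·0.6500 / (0.9·0.6500 + 0.1·0.3500) ≈ 0.9435
After 'fail': P(defective) = 0.9·0.9435 / (0.9·0.9435 + 0.1·0.0565) ≈ 0.9934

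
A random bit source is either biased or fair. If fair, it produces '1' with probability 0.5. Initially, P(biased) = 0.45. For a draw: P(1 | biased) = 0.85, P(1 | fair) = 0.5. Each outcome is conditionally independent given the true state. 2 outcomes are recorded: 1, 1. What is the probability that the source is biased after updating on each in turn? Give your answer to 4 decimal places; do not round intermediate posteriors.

After '1': P(biased) = 0.85·0.4500 / (0.85·0.4500 + 0.5·0.5500) ≈ 0.5817
After '1': P(biased) = 0.85·0.5817 / (0.85·0.5817 + 0.5·0.4183) ≈ 0.7028

0.7028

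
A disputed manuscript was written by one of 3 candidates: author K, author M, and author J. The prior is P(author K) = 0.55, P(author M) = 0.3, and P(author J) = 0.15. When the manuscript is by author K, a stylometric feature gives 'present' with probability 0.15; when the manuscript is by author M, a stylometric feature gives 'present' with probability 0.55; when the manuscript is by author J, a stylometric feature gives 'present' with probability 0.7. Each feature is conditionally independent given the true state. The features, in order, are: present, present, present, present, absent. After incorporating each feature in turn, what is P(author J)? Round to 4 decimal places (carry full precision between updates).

Apply Bayes' rule sequentially, carrying P(author J) forward.
After 'present': normaliser = 0.15·0.5500 + 0.55·0.3000 + 0.7·0.1500; P(author K) ≈ 0.2340, P(author M) ≈ 0.4681, P(author J) ≈ 0.2979
After 'present': normaliser = 0.15·0.2340 + 0.55·0.4681 + 0.7·0.2979; P(author K) ≈ 0.0701, P(author M) ≈ 0.5138, P(author J) ≈ 0.4161
After 'present': normaliser = 0.15·0.0701 + 0.55·0.5138 + 0.7·0.4161; P(author K) ≈ 0.0180, P(author M) ≈ 0.4836, P(author J) ≈ 0.4985
After 'present': normaliser = 0.15·0.0180 + 0.55·0.4836 + 0.7·0.4985; P(author K) ≈ 0.0044, P(author M) ≈ 0.4306, P(author J) ≈ 0.5650
After 'absent': normaliser = 0.85·0.0044 + 0.45·0.4306 + 0.3·0.5650; P(author K) ≈ 0.0101, P(author M) ≈ 0.5280, P(author J) ≈ 0.4618

0.4618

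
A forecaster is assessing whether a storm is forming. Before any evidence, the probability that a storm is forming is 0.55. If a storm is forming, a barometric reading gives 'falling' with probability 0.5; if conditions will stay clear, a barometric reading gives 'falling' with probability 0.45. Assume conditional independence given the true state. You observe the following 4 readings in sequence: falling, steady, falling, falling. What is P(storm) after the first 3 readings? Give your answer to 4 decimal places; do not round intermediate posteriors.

After 'falling': P(storm) = 0.5·0.5500 / (0.5·0.5500 + 0.45·0.4500) ≈ 0.5759
After 'steady': P(storm) = 0.5·0.5759 / (0.5·0.5759 + 0.55·0.4241) ≈ 0.5525
After 'falling': P(storm) = 0.5·0.5525 / (0.5·0.5525 + 0.45·0.4475) ≈ 0.5784

0.5784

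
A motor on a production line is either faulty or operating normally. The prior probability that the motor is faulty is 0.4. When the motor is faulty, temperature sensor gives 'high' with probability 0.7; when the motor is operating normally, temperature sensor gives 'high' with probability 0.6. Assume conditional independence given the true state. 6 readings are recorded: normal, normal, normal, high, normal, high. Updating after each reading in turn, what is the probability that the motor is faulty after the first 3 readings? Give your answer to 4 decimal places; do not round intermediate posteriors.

After 'normal': P(faulty) = 0.3·0.4000 / (0.3·0.4000 + 0.4·0.6000) ≈ 0.3333
After 'normal': P(faulty) = 0.3·0.3333 / (0.3·0.3333 + 0.4·0.6667) ≈ 0.2727
After 'normal': P(faulty) = 0.3·0.2727 / (0.3·0.2727 + 0.4·0.7273) ≈ 0.2195

0.2195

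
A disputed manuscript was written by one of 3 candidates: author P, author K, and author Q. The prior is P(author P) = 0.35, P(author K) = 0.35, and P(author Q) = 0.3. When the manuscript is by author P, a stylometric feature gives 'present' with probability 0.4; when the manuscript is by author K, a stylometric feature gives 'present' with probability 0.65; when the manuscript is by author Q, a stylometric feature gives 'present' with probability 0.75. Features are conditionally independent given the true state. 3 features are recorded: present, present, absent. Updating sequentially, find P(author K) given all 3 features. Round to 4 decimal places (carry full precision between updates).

After 'present': normaliser = 0.4·0.3500 + 0.65·0.3500 + 0.75·0.3000; P(author P) ≈ 0.2363, P(author K) ≈ 0.3840, P(author Q) ≈ 0.3797
After 'present': normaliser = 0.4·0.2363 + 0.65·0.3840 + 0.75·0.3797; P(author P) ≈ 0.1503, P(author K) ≈ 0.3968, P(author Q) ≈ 0.4529
After 'absent': normaliser = 0.6·0.1503 + 0.35·0.3968 + 0.25·0.4529; P(author P) ≈ 0.2634, P(author K) ≈ 0.4058, P(author Q) ≈ 0.3308

0.4058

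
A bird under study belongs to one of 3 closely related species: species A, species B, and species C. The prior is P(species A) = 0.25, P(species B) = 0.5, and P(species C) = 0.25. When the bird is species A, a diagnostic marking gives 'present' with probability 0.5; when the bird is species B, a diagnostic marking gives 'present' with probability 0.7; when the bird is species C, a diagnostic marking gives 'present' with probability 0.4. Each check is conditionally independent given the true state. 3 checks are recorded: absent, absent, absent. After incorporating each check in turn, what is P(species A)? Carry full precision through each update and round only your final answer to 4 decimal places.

0.3165

After 'absent': normaliser = 0.5·0.2500 + 0.3·0.5000 + 0.6·0.2500; P(species A) ≈ 0.2941, P(species B) ≈ 0.3529, P(species C) ≈ 0.3529
After 'absent': normaliser = 0.5·0.2941 + 0.3·0.3529 + 0.6·0.3529; P(species A) ≈ 0.3165, P(species B) ≈ 0.2278, P(species C) ≈ 0.4557
After 'absent': normaliser = 0.5·0.3165 + 0.3·0.2278 + 0.6·0.4557; P(species A) ≈ 0.3165, P(species B) ≈ 0.1367, P(species C) ≈ 0.5468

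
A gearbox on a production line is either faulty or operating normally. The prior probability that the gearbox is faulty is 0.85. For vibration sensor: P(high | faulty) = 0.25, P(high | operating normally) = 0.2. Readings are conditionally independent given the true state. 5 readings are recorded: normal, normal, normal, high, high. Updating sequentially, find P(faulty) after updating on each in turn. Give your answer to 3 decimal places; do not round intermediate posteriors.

Apply Bayes' rule sequentially, carrying P(faulty) forward.
After 'normal': P(faulty) = 0.75·0.8500 / (0.75·0.8500 + 0.8·0.1500) ≈ 0.8416
After 'normal': P(faulty) = 0.75·0.8416 / (0.75·0.8416 + 0.8·0.1584) ≈ 0.8328
After 'normal': P(faulty) = 0.75·0.8328 / (0.75·0.8328 + 0.8·0.1672) ≈ 0.8236
After 'high': P(faulty) = 0.25·0.8236 / (0.25·0.8236 + 0.2·0.1764) ≈ 0.8537
After 'high': P(faulty) = 0.25·0.8537 / (0.25·0.8537 + 0.2·0.1463) ≈ 0.8795

0.879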